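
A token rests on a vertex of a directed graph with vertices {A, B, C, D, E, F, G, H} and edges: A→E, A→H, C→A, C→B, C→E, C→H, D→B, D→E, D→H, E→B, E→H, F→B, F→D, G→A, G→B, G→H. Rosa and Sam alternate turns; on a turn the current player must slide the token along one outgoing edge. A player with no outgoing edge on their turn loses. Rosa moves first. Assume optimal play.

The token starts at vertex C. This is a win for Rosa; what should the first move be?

Work bottom-up. With no move the player to move loses. Otherwise the position is W if at least one move leads to an L position for the opponent, and L if every move leads to a W.
Every edge goes from a vertex to one that appears earlier in the order H, B, E, D, A, F, G, C, so processing vertices in that order labels each vertex after all of its successors.
H: no outgoing edge → L
B: no outgoing edge → L
E: W (go to B, an L position)
D: W (go to B, an L position)
A: W (go to H, an L position)
F: W (go to B, an L position)
G: W (go to B, an L position)
C: W (go to B, an L position)
From C, the L positions reachable in one move are: B, H. Any move reaching one of these is winning.

Move to B.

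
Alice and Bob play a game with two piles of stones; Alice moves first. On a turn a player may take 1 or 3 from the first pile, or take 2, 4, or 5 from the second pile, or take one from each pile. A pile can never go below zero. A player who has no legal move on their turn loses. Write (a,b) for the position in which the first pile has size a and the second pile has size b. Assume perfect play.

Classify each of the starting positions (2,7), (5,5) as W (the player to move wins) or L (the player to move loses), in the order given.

Build the W/L table. Terminal = L. A non-terminal position is W if it has a move to some L; otherwise it is L.
No move ever increases a pile, so every position that can arise here has a ≤ 5 and b ≤ 7; it is enough to label the cells with 0 ≤ a ≤ 5 and 0 ≤ b ≤ 7.
Every move lowers a or b (never raises either), so fill the grid row by row in increasing a, and left to right within a row: each cell's successors are then already labelled.
      b=0  b=1  b=2  b=3  b=4  b=5  b=6  b=7
a=0:    L    L    W    W    W    W    W    L
a=1:    W    W    W    L    L    W    W    W
a=2:    L    L    W    W    W    W    W    L
a=3:    W    W    W    L    L    W    W    W
a=4:    L    L    W    W    W    W    W    L
a=5:    W    W    W    L    L    W    W    W
Cells with no legal move (terminal, hence L): (0,0), (0,1).
The remaining L cells, each justified by listing all of its moves:
(0,7): →(0,5)(W), (0,3)(W), (0,2)(W) — all W, so L
(1,3): →(0,3)(W), (1,1)(W), (0,2)(W) — all W, so L
(1,4): →(0,4)(W), (1,2)(W), (1,0)(W), (0,3)(W) — all W, so L
(2,0): →(1,0)(W) only, which is W, so L
(2,1): →(1,1)(W), (1,0)(W) — all W, so L
(2,7): →(1,7)(W), (2,5)(W), (2,3)(W), (2,2)(W), (1,6)(W) — all W, so L
(3,3): →(2,3)(W), (0,3)(W), (3,1)(W), (2,2)(W) — all W, so L
(3,4): →(2,4)(W), (0,4)(W), (3,2)(W), (3,0)(W), (2,3)(W) — all W, so L
(4,0): →(3,0)(W), (1,0)(W) — all W, so L
(4,1): →(3,1)(W), (1,1)(W), (3,0)(W) — all W, so L
(4,7): →(3,7)(W), (1,7)(W), (4,5)(W), (4,3)(W), (4,2)(W), (3,6)(W) — all W, so L
(5,3): →(4,3)(W), (2,3)(W), (5,1)(W), (4,2)(W) — all W, so L
(5,4): →(4,4)(W), (2,4)(W), (5,2)(W), (5,0)(W), (4,3)(W) — all W, so L
Every other cell has at least one move into one of the L cells above, so it is W.
(2,7): one of the L cells justified above, so L
(5,5): the move to (5,3) reaches an L cell, so W

(2,7): L, (5,5): W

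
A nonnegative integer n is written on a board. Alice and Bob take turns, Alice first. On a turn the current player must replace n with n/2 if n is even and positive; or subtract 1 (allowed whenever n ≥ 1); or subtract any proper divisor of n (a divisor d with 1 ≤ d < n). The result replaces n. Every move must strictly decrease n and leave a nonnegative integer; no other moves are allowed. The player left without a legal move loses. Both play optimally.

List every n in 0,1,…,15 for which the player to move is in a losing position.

0, 2, 5, 7, 9, 11, 13, 15

Positions with no move are L. A position that does have a move is losing for the player to move precisely when every available move leads to a winning position for the opponent. Fill in the labels:
n=0: no move → L
n=1: reaches L-position 0 → W
n=2: only reaches 1(W), which is W → L
n=3: reaches L-position 2 → W
n=4: reaches L-position 2 → W
n=5: only reaches 4(W), which is W → L
n=6: reaches L-position 5 → W
n=7: only reaches 6(W), which is W → L
n=8: reaches L-position 7 → W
n=9: only reaches 6(W), 8(W), all W → L
n=10: reaches L-position 5 → W
n=11: only reaches 10(W), which is W → L
n=12: reaches L-position 9 → W
n=13: only reaches 12(W), which is W → L
n=14: reaches L-position 7 → W
n=15: only reaches 10(W), 12(W), 14(W), all W → L
Reading off the rows marked L gives the requested list; there are 8 such values of n.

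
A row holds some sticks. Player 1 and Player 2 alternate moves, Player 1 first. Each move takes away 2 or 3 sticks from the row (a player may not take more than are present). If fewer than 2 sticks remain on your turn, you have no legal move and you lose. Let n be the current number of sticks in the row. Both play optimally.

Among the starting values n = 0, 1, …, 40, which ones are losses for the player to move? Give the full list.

Compute win/loss labels from the base case upward. A position with no move is L. Any other position is W if it can reach an L in one move, else L.
n=0: no move → L
n=1: no move → L
n=2: reaches L-position 0 → W
n=3: reaches L-position 1 → W
n=4: reaches L-position 1 → W
n=5: only reaches 3(W), 2(W), all W → L
n=6: only reaches 4(W), 3(W), all W → L
n=7: reaches L-position 5 → W
n=8: reaches L-position 6 → W
n=9: reaches L-position 6 → W
n=10: only reaches 8(W), 7(W), all W → L
n=11: only reaches 9(W), 8(W), all W → L
n=12: reaches L-position 10 → W
n=13: reaches L-position 11 → W
n=14: reaches L-position 11 → W
n=15: only reaches 13(W), 12(W), all W → L
n=16: only reaches 14(W), 13(W), all W → L
n=17: reaches L-position 15 → W
n=18: reaches L-position 16 → W
n=19: reaches L-position 16 → W
n=20: only reaches 18(W), 17(W), all W → L
n=21: only reaches 19(W), 18(W), all W → L
n=22: reaches L-position 20 → W
n=23: reaches L-position 21 → W
n=24: reaches L-position 21 → W
n=25: only reaches 23(W), 22(W), all W → L
n=26: only reaches 24(W), 23(W), all W → L
n=27: reaches L-position 25 → W
n=28: reaches L-position 26 → W
n=29: reaches L-position 26 → W
n=30: only reaches 28(W), 27(W), all W → L
n=31: only reaches 29(W), 28(W), all W → L
n=32: reaches L-position 30 → W
n=33: reaches L-position 31 → W
n=34: reaches L-position 31 → W
n=35: only reaches 33(W), 32(W), all W → L
n=36: only reaches 34(W), 33(W), all W → L
n=37: reaches L-position 35 → W
n=38: reaches L-position 36 → W
n=39: reaches L-position 36 → W
n=40: only reaches 38(W), 37(W), all W → L
The losing starting values of n are exactly the entries labelled L in this table (17 of them).

0, 1, 5, 6, 10, 11, 15, 16, 20, 21, 25, 26, 30, 31, 35, 36, 40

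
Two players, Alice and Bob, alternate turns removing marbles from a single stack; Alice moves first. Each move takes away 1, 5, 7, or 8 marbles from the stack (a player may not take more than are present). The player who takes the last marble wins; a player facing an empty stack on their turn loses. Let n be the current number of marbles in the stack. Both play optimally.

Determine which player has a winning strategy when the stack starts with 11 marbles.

Work bottom-up. With no move the player to move loses. Otherwise the position is W if at least one move leads to an L position for the opponent, and L if every move leads to a W.
n=0: no move → L
n=1: W (go to 0, an L position)
n=2: L (sole option 1(W) is W)
n=3: W (go to 2, an L position)
n=4: L (sole option 3(W) is W)
n=5: W (go to 4, an L position)
n=6: L (options 5(W), 1(W) are all W)
n=7: W (go to 6, an L position)
n=8: W (go to 0, an L position)
n=9: W (go to 4, an L position)
n=10: W (go to 2, an L position)
n=11: W (go to 6, an L position)
The starting position 11 is W: Alice should remove 5, leaving 6, handing over an L position.

Alice wins.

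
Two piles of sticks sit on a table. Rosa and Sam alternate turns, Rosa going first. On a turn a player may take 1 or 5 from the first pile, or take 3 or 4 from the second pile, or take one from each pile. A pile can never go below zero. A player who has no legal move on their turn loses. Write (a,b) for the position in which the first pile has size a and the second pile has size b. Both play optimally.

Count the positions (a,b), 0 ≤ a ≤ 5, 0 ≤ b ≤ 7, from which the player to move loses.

Compute win/loss labels from the base case upward. A position with no move is L. Any other position is W if it can reach an L in one move, else L.
Every move lowers a or b (never raises either), so fill the grid row by row in increasing a, and left to right within a row: each cell's successors are then already labelled.
      b=0  b=1  b=2  b=3  b=4  b=5  b=6  b=7
a=0:    L    L    L    W    W    W    W    L
a=1:    W    W    W    W    L    L    L    W
a=2:    L    L    L    W    W    W    W    W
a=3:    W    W    W    W    L    L    L    W
a=4:    L    L    L    W    W    W    W    W
a=5:    W    W    W    W    L    L    L    W
Cells with no legal move (terminal, hence L): (0,0), (0,1), (0,2).
The remaining L cells, each justified by listing all of its moves:
(0,7): L (options (0,4)(W), (0,3)(W) are all W)
(1,4): L (options (0,4)(W), (1,1)(W), (1,0)(W), (0,3)(W) are all W)
(1,5): L (options (0,5)(W), (1,2)(W), (1,1)(W), (0,4)(W) are all W)
(1,6): L (options (0,6)(W), (1,3)(W), (1,2)(W), (0,5)(W) are all W)
(2,0): L (sole option (1,0)(W) is W)
(2,1): L (options (1,1)(W), (1,0)(W) are all W)
(2,2): L (options (1,2)(W), (1,1)(W) are all W)
(3,4): L (options (2,4)(W), (3,1)(W), (3,0)(W), (2,3)(W) are all W)
(3,5): L (options (2,5)(W), (3,2)(W), (3,1)(W), (2,4)(W) are all W)
(3,6): L (options (2,6)(W), (3,3)(W), (3,2)(W), (2,5)(W) are all W)
(4,0): L (sole option (3,0)(W) is W)
(4,1): L (options (3,1)(W), (3,0)(W) are all W)
(4,2): L (options (3,2)(W), (3,1)(W) are all W)
(5,4): L (options (4,4)(W), (0,4)(W), (5,1)(W), (5,0)(W), (4,3)(W) are all W)
(5,5): L (options (4,5)(W), (0,5)(W), (5,2)(W), (5,1)(W), (4,4)(W) are all W)
(5,6): L (options (4,6)(W), (0,6)(W), (5,3)(W), (5,2)(W), (4,5)(W) are all W)
Every other cell has at least one move into one of the L cells above, so it is W.
L cells per row: a=0: 4, a=1: 3, a=2: 3, a=3: 3, a=4: 3, a=5: 3; total 19.

19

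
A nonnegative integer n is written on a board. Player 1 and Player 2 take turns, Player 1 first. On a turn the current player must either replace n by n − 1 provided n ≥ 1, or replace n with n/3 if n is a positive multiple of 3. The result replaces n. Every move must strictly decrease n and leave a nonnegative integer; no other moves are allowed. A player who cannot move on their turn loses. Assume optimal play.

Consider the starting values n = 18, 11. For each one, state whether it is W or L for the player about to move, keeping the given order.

18: W, 11: L

Positions with no move are L. A position that does have a move is losing for the player to move precisely when every available move leads to a winning position for the opponent. Fill in the labels:
n=0: no move → L
n=1: can move to 0, which is L ⇒ W
n=2: the only move is to 1(W), a W ⇒ L
n=3: can move to 2, which is L ⇒ W
n=4: the only move is to 3(W), a W ⇒ L
n=5: can move to 4, which is L ⇒ W
n=6: can move to 2, which is L ⇒ W
n=7: the only move is to 6(W), a W ⇒ L
n=8: can move to 7, which is L ⇒ W
n=9: moves to 3(W), 8(W); every one is W ⇒ L
n=10: can move to 9, which is L ⇒ W
n=11: the only move is to 10(W), a W ⇒ L
n=12: can move to 4, which is L ⇒ W
n=13: the only move is to 12(W), a W ⇒ L
n=14: can move to 13, which is L ⇒ W
n=15: moves to 5(W), 14(W); every one is W ⇒ L
n=16: can move to 15, which is L ⇒ W
n=17: the only move is to 16(W), a W ⇒ L
n=18: can move to 17, which is L ⇒ W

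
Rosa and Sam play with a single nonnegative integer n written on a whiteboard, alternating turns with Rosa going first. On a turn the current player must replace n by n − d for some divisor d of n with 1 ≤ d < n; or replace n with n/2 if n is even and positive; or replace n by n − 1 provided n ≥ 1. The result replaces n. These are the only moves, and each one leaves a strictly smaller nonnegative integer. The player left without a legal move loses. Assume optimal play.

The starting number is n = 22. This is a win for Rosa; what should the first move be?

Label each position W (a win for the player to move) or L (a loss). A position with no legal move is L; any other position is W exactly when some move reaches an L, and L when every move reaches a W.
n=0: no move → L
n=1: W (go to 0, an L position)
n=2: L (sole option 1(W) is W)
n=3: W (go to 2, an L position)
n=4: W (go to 2, an L position)
n=5: L (sole option 4(W) is W)
n=6: W (go to 5, an L position)
n=7: L (sole option 6(W) is W)
n=8: W (go to 7, an L position)
n=9: L (options 6(W), 8(W) are all W)
n=10: W (go to 5, an L position)
n=11: L (sole option 10(W) is W)
n=12: W (go to 9, an L position)
n=13: L (sole option 12(W) is W)
n=14: W (go to 7, an L position)
n=15: L (options 10(W), 12(W), 14(W) are all W)
n=16: W (go to 15, an L position)
n=17: L (sole option 16(W) is W)
n=18: W (go to 9, an L position)
n=19: L (sole option 18(W) is W)
n=20: W (go to 15, an L position)
n=21: L (options 14(W), 18(W), 20(W) are all W)
n=22: W (go to 11, an L position)
From 22, the L positions reachable in one move are: 11, 21. Any move reaching one of these is winning.

Move to 11.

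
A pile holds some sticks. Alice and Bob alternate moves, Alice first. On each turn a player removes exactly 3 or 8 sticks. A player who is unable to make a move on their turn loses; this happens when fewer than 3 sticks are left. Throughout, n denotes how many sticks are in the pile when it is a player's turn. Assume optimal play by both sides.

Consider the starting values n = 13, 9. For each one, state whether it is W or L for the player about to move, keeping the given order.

Classify positions by backward induction: terminal positions (no move available) are L. From any other position, the mover wins iff some move reaches an L.
n=0: no move → L
n=1: no move → L
n=2: no move → L
n=3: W (go to 0, an L position)
n=4: W (go to 1, an L position)
n=5: W (go to 2, an L position)
n=6: L (sole option 3(W) is W)
n=7: L (sole option 4(W) is W)
n=8: W (go to 0, an L position)
n=9: W (go to 6, an L position)
n=10: W (go to 7, an L position)
n=11: L (options 8(W), 3(W) are all W)
n=12: L (options 9(W), 4(W) are all W)
n=13: L (options 10(W), 5(W) are all W)

13: L, 9: W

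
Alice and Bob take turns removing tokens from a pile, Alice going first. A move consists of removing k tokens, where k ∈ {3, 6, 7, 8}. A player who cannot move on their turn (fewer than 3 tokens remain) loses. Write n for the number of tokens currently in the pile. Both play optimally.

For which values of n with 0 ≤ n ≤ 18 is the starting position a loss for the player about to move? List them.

Label each position W (a win for the player to move) or L (a loss). A position with no legal move is L; any other position is W exactly when some move reaches an L, and L when every move reaches a W.
n=0: no move → L
n=1: no move → L
n=2: no move → L
n=3: can move to 0, which is L ⇒ W
n=4: can move to 1, which is L ⇒ W
n=5: can move to 2, which is L ⇒ W
n=6: can move to 0, which is L ⇒ W
n=7: can move to 1, which is L ⇒ W
n=8: can move to 2, which is L ⇒ W
n=9: can move to 2, which is L ⇒ W
n=10: can move to 2, which is L ⇒ W
n=11: moves to 8(W), 5(W), 4(W), 3(W); every one is W ⇒ L
n=12: moves to 9(W), 6(W), 5(W), 4(W); every one is W ⇒ L
n=13: moves to 10(W), 7(W), 6(W), 5(W); every one is W ⇒ L
n=14: can move to 11, which is L ⇒ W
n=15: can move to 12, which is L ⇒ W
n=16: can move to 13, which is L ⇒ W
n=17: can move to 11, which is L ⇒ W
n=18: can move to 12, which is L ⇒ W
Reading off the rows marked L gives the requested list; there are 6 such values of n.

0, 1, 2, 11, 12, 13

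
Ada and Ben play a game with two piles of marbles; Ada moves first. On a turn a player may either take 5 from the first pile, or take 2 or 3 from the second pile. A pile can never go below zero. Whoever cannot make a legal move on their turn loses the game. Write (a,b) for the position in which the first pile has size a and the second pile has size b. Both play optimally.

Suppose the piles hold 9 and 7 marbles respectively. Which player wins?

Ben wins.

Label each position W (a win for the player to move) or L (a loss). A position with no legal move is L; any other position is W exactly when some move reaches an L, and L when every move reaches a W.
No move ever increases a pile, so every position that can arise here has a ≤ 9 and b ≤ 7; it is enough to label the cells with 0 ≤ a ≤ 9 and 0 ≤ b ≤ 7.
Every move lowers a or b (never raises either), so fill the grid row by row in increasing a, and left to right within a row: each cell's successors are then already labelled.
      b=0  b=1  b=2  b=3  b=4  b=5  b=6  b=7
a=0:    L    L    W    W    W    L    L    W
a=1:    L    L    W    W    W    L    L    W
a=2:    L    L    W    W    W    L    L    W
a=3:    L    L    W    W    W    L    L    W
a=4:    L    L    W    W    W    L    L    W
a=5:    W    W    L    L    W    W    W    L
a=6:    W    W    L    L    W    W    W    L
a=7:    W    W    L    L    W    W    W    L
a=8:    W    W    L    L    W    W    W    L
a=9:    W    W    L    L    W    W    W    L
Cells with no legal move (terminal, hence L): (0,0), (0,1), (1,0), (1,1), (2,0), (2,1), (3,0), (3,1), (4,0), (4,1).
The remaining L cells, each justified by listing all of its moves:
(0,5): →(0,3)(W), (0,2)(W) — all W, so L
(0,6): →(0,4)(W), (0,3)(W) — all W, so L
(1,5): →(1,3)(W), (1,2)(W) — all W, so L
(1,6): →(1,4)(W), (1,3)(W) — all W, so L
(2,5): →(2,3)(W), (2,2)(W) — all W, so L
(2,6): →(2,4)(W), (2,3)(W) — all W, so L
(3,5): →(3,3)(W), (3,2)(W) — all W, so L
(3,6): →(3,4)(W), (3,3)(W) — all W, so L
(4,5): →(4,3)(W), (4,2)(W) — all W, so L
(4,6): →(4,4)(W), (4,3)(W) — all W, so L
(5,2): →(0,2)(W), (5,0)(W) — all W, so L
(5,3): →(0,3)(W), (5,1)(W), (5,0)(W) — all W, so L
(5,7): →(0,7)(W), (5,5)(W), (5,4)(W) — all W, so L
(6,2): →(1,2)(W), (6,0)(W) — all W, so L
(6,3): →(1,3)(W), (6,1)(W), (6,0)(W) — all W, so L
(6,7): →(1,7)(W), (6,5)(W), (6,4)(W) — all W, so L
(7,2): →(2,2)(W), (7,0)(W) — all W, so L
(7,3): →(2,3)(W), (7,1)(W), (7,0)(W) — all W, so L
(7,7): →(2,7)(W), (7,5)(W), (7,4)(W) — all W, so L
(8,2): →(3,2)(W), (8,0)(W) — all W, so L
(8,3): →(3,3)(W), (8,1)(W), (8,0)(W) — all W, so L
(8,7): →(3,7)(W), (8,5)(W), (8,4)(W) — all W, so L
(9,2): →(4,2)(W), (9,0)(W) — all W, so L
(9,3): →(4,3)(W), (9,1)(W), (9,0)(W) — all W, so L
(9,7): →(4,7)(W), (9,5)(W), (9,4)(W) — all W, so L
Every other cell has at least one move into one of the L cells above, so it is W.
The starting position (9,7) is L: whatever Ada does, the opponent receives a W position.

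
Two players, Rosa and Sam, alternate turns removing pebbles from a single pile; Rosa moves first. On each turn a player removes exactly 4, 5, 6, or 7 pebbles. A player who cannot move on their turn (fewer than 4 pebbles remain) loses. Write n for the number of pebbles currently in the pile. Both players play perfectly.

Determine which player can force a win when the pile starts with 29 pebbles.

Rosa wins.

Build the W/L table. Terminal = L. A non-terminal position is W if it has a move to some L; otherwise it is L.
n=0: no move → L
n=1: no move → L
n=2: no move → L
n=3: no move → L
n=4: can move to 0, which is L ⇒ W
n=5: can move to 1, which is L ⇒ W
n=6: can move to 2, which is L ⇒ W
n=7: can move to 3, which is L ⇒ W
n=8: can move to 3, which is L ⇒ W
n=9: can move to 3, which is L ⇒ W
n=10: can move to 3, which is L ⇒ W
n=11: moves to 7(W), 6(W), 5(W), 4(W); every one is W ⇒ L
n=12: moves to 8(W), 7(W), 6(W), 5(W); every one is W ⇒ L
n=13: moves to 9(W), 8(W), 7(W), 6(W); every one is W ⇒ L
n=14: moves to 10(W), 9(W), 8(W), 7(W); every one is W ⇒ L
n=15: can move to 11, which is L ⇒ W
n=16: can move to 12, which is L ⇒ W
n=17: can move to 13, which is L ⇒ W
n=18: can move to 14, which is L ⇒ W
n=19: can move to 14, which is L ⇒ W
n=20: can move to 14, which is L ⇒ W
n=21: can move to 14, which is L ⇒ W
n=22: moves to 18(W), 17(W), 16(W), 15(W); every one is W ⇒ L
n=23: moves to 19(W), 18(W), 17(W), 16(W); every one is W ⇒ L
n=24: moves to 20(W), 19(W), 18(W), 17(W); every one is W ⇒ L
n=25: moves to 21(W), 20(W), 19(W), 18(W); every one is W ⇒ L
n=26: can move to 22, which is L ⇒ W
n=27: can move to 23, which is L ⇒ W
n=28: can move to 24, which is L ⇒ W
n=29: can move to 25, which is L ⇒ W
From 29 Rosa can remove 4, leaving 25, reaching an L position.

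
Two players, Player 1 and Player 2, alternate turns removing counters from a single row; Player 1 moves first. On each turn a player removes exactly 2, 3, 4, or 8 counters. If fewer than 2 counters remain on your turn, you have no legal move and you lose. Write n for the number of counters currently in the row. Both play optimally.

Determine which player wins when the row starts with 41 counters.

Compute win/loss labels from the base case upward. A position with no move is L. Any other position is W if it can reach an L in one move, else L.
n=0: no move → L
n=1: no move → L
n=2: can move to 0, which is L ⇒ W
n=3: can move to 1, which is L ⇒ W
n=4: can move to 1, which is L ⇒ W
n=5: can move to 1, which is L ⇒ W
n=6: moves to 4(W), 3(W), 2(W); every one is W ⇒ L
n=7: moves to 5(W), 4(W), 3(W); every one is W ⇒ L
n=8: can move to 6, which is L ⇒ W
n=9: can move to 7, which is L ⇒ W
n=10: can move to 7, which is L ⇒ W
n=11: can move to 7, which is L ⇒ W
n=12: moves to 10(W), 9(W), 8(W), 4(W); every one is W ⇒ L
n=13: moves to 11(W), 10(W), 9(W), 5(W); every one is W ⇒ L
n=14: can move to 12, which is L ⇒ W
n=15: can move to 13, which is L ⇒ W
n=16: can move to 13, which is L ⇒ W
n=17: can move to 13, which is L ⇒ W
n=18: moves to 16(W), 15(W), 14(W), 10(W); every one is W ⇒ L
n=19: moves to 17(W), 16(W), 15(W), 11(W); every one is W ⇒ L
n=20: can move to 18, which is L ⇒ W
n=21: can move to 19, which is L ⇒ W
n=22: can move to 19, which is L ⇒ W
n=23: can move to 19, which is L ⇒ W
n=24: moves to 22(W), 21(W), 20(W), 16(W); every one is W ⇒ L
n=25: moves to 23(W), 22(W), 21(W), 17(W); every one is W ⇒ L
n=26: can move to 24, which is L ⇒ W
n=27: can move to 25, which is L ⇒ W
n=28: can move to 25, which is L ⇒ W
n=29: can move to 25, which is L ⇒ W
n=30: moves to 28(W), 27(W), 26(W), 22(W); every one is W ⇒ L
n=31: moves to 29(W), 28(W), 27(W), 23(W); every one is W ⇒ L
n=32: can move to 30, which is L ⇒ W
n=33: can move to 31, which is L ⇒ W
n=34: can move to 31, which is L ⇒ W
n=35: can move to 31, which is L ⇒ W
n=36: moves to 34(W), 33(W), 32(W), 28(W); every one is W ⇒ L
n=37: moves to 35(W), 34(W), 33(W), 29(W); every one is W ⇒ L
n=38: can move to 36, which is L ⇒ W
n=39: can move to 37, which is L ⇒ W
n=40: can move to 37, which is L ⇒ W
n=41: can move to 37, which is L ⇒ W
From 41 Player 1 can remove 4, leaving 37, reaching an L position.

Player 1 wins.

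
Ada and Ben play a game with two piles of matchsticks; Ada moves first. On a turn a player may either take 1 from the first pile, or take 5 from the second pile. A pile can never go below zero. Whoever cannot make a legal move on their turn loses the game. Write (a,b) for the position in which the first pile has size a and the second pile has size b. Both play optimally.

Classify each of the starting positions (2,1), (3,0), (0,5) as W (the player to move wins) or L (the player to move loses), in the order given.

Classify positions by backward induction: terminal positions (no move available) are L. From any other position, the mover wins iff some move reaches an L.
No move ever increases a pile, so every position that can arise here has a ≤ 3 and b ≤ 5; it is enough to label the cells with 0 ≤ a ≤ 3 and 0 ≤ b ≤ 5.
Every move lowers a or b (never raises either), so fill the grid row by row in increasing a, and left to right within a row: each cell's successors are then already labelled.
      b=0  b=1  b=2  b=3  b=4  b=5
a=0:    L    L    L    L    L    W
a=1:    W    W    W    W    W    L
a=2:    L    L    L    L    L    W
a=3:    W    W    W    W    W    L
Cells with no legal move (terminal, hence L): (0,0), (0,1), (0,2), (0,3), (0,4).
The remaining L cells, each justified by listing all of its moves:
(1,5): →(0,5)(W), (1,0)(W) — all W, so L
(2,0): →(1,0)(W) only, which is W, so L
(2,1): →(1,1)(W) only, which is W, so L
(2,2): →(1,2)(W) only, which is W, so L
(2,3): →(1,3)(W) only, which is W, so L
(2,4): →(1,4)(W) only, which is W, so L
(3,5): →(2,5)(W), (3,0)(W) — all W, so L
Every other cell has at least one move into one of the L cells above, so it is W.
(2,1): one of the L cells justified above, so L
(3,0): the move to (2,0) reaches an L cell, so W
(0,5): the move to (0,0) reaches an L cell, so W

(2,1): L, (3,0): W, (0,5): W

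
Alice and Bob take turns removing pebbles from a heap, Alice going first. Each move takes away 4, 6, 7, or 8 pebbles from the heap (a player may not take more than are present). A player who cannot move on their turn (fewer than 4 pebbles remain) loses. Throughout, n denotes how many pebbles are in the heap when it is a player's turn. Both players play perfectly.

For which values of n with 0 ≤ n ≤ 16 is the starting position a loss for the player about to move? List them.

Classify positions by backward induction: terminal positions (no move available) are L. From any other position, the mover wins iff some move reaches an L.
n=0: no move → L
n=1: no move → L
n=2: no move → L
n=3: no move → L
n=4: →0(L), so W
n=5: →1(L), so W
n=6: →2(L), so W
n=7: →3(L), so W
n=8: →2(L), so W
n=9: →3(L), so W
n=10: →3(L), so W
n=11: →3(L), so W
n=12: →8(W), 6(W), 5(W), 4(W) — all W, so L
n=13: →9(W), 7(W), 6(W), 5(W) — all W, so L
n=14: →10(W), 8(W), 7(W), 6(W) — all W, so L
n=15: →11(W), 9(W), 8(W), 7(W) — all W, so L
n=16: →12(L), so W
The losing starting values of n are exactly the entries labelled L in this table (8 of them).

0, 1, 2, 3, 12, 13, 14, 15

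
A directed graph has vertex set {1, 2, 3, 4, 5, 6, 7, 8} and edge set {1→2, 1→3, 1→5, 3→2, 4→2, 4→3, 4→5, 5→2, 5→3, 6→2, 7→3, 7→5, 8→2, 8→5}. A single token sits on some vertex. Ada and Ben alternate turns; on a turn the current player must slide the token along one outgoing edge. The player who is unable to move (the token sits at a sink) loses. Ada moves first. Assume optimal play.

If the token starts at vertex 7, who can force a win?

Ben wins.

Label each position W (a win for the player to move) or L (a loss). A position with no legal move is L; any other position is W exactly when some move reaches an L, and L when every move reaches a W.
Every edge goes from a vertex to one that appears earlier in the order 2, 3, 5, 4, 7, 6, 8, 1, so processing vertices in that order labels each vertex after all of its successors.
2: no outgoing edge → L
3: →2(L), so W
5: →2(L), so W
4: →2(L), so W
7: →5(W), 3(W) — all W, so L
6: →2(L), so W
8: →2(L), so W
1: →2(L), so W
Every move from 7 reaches a W position, so the mover loses.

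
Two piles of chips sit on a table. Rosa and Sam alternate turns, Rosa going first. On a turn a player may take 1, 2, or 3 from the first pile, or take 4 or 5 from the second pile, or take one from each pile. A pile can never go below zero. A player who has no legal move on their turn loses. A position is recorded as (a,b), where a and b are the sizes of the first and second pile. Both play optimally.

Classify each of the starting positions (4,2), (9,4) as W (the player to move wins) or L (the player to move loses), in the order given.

Label each position W (a win for the player to move) or L (a loss). A position with no legal move is L; any other position is W exactly when some move reaches an L, and L when every move reaches a W.
No move ever increases a pile, so every position that can arise here has a ≤ 9 and b ≤ 4; it is enough to label the cells with 0 ≤ a ≤ 9 and 0 ≤ b ≤ 4.
Every move lowers a or b (never raises either), so fill the grid row by row in increasing a, and left to right within a row: each cell's successors are then already labelled.
      b=0  b=1  b=2  b=3  b=4
a=0:    L    L    L    L    W
a=1:    W    W    W    W    W
a=2:    W    W    W    W    L
a=3:    W    W    W    W    W
a=4:    L    L    L    L    W
a=5:    W    W    W    W    W
a=6:    W    W    W    W    L
a=7:    W    W    W    W    W
a=8:    L    L    L    L    W
a=9:    W    W    W    W    W
Cells with no legal move (terminal, hence L): (0,0), (0,1), (0,2), (0,3).
The remaining L cells, each justified by listing all of its moves:
(2,4): L (options (1,4)(W), (0,4)(W), (2,0)(W), (1,3)(W) are all W)
(4,0): L (options (3,0)(W), (2,0)(W), (1,0)(W) are all W)
(4,1): L (options (3,1)(W), (2,1)(W), (1,1)(W), (3,0)(W) are all W)
(4,2): L (options (3,2)(W), (2,2)(W), (1,2)(W), (3,1)(W) are all W)
(4,3): L (options (3,3)(W), (2,3)(W), (1,3)(W), (3,2)(W) are all W)
(6,4): L (options (5,4)(W), (4,4)(W), (3,4)(W), (6,0)(W), (5,3)(W) are all W)
(8,0): L (options (7,0)(W), (6,0)(W), (5,0)(W) are all W)
(8,1): L (options (7,1)(W), (6,1)(W), (5,1)(W), (7,0)(W) are all W)
(8,2): L (options (7,2)(W), (6,2)(W), (5,2)(W), (7,1)(W) are all W)
(8,3): L (options (7,3)(W), (6,3)(W), (5,3)(W), (7,2)(W) are all W)
Every other cell has at least one move into one of the L cells above, so it is W.
(4,2): one of the L cells justified above, so L
(9,4): the move to (6,4) reaches an L cell, so W

(4,2): L, (9,4): W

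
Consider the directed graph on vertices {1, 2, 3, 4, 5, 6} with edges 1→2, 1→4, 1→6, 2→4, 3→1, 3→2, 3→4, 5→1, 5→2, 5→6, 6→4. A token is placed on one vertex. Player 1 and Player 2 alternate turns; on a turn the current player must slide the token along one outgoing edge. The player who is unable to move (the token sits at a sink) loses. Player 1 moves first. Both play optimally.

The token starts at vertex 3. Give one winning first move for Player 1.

Move to 4.

Label each position W (a win for the player to move) or L (a loss). A position with no legal move is L; any other position is W exactly when some move reaches an L, and L when every move reaches a W.
Every edge goes from a vertex to one that appears earlier in the order 4, 2, 6, 1, 3, 5, so processing vertices in that order labels each vertex after all of its successors.
4: no outgoing edge → L
2: reaches L-position 4 → W
6: reaches L-position 4 → W
1: reaches L-position 4 → W
3: reaches L-position 4 → W
5: only reaches 1(W), 6(W), 2(W), all W → L
From 3, the L positions reachable in one move are: 4.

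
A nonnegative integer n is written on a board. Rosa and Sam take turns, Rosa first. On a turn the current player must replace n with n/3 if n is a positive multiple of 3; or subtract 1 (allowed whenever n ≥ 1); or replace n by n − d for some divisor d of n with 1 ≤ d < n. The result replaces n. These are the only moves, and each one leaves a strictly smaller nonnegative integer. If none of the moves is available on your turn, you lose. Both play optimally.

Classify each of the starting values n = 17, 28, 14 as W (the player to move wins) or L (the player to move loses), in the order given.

17: W, 28: L, 14: W

Build the W/L table. Terminal = L. A non-terminal position is W if it has a move to some L; otherwise it is L.
n=0: no move → L
n=1: →0(L), so W
n=2: →1(W) only, which is W, so L
n=3: →2(L), so W
n=4: →2(L), so W
n=5: →4(W) only, which is W, so L
n=6: →2(L), so W
n=7: →6(W) only, which is W, so L
n=8: →7(L), so W
n=9: →3(W), 6(W), 8(W) — all W, so L
n=10: →5(L), so W
n=11: →10(W) only, which is W, so L
n=12: →9(L), so W
n=13: →12(W) only, which is W, so L
n=14: →7(L), so W
n=15: →5(L), so W
n=16: →8(W), 12(W), 14(W), 15(W) — all W, so L
n=17: →16(L), so W
n=18: →9(L), so W
n=19: →18(W) only, which is W, so L
n=20: →16(L), so W
n=21: →7(L), so W
n=22: →11(L), so W
n=23: →22(W) only, which is W, so L
n=24: →16(L), so W
n=25: →20(W), 24(W) — all W, so L
n=26: →13(L), so W
n=27: →9(L), so W
n=28: →14(W), 21(W), 24(W), 26(W), 27(W) — all W, so L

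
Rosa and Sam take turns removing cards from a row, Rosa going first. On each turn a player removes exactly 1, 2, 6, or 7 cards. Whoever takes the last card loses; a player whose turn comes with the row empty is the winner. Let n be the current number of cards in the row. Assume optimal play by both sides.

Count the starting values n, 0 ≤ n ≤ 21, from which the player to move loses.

6

Classify positions by backward induction: terminal positions (no move available) are W. From any other position, the mover wins iff some move reaches an L.
n=0: no move; the opponent has just taken the last card and therefore loses → W
n=1: the only move is to 0(W), a W ⇒ L
n=2: can move to 1, which is L ⇒ W
n=3: can move to 1, which is L ⇒ W
n=4: moves to 3(W), 2(W); every one is W ⇒ L
n=5: can move to 4, which is L ⇒ W
n=6: can move to 4, which is L ⇒ W
n=7: can move to 1, which is L ⇒ W
n=8: can move to 1, which is L ⇒ W
n=9: moves to 8(W), 7(W), 3(W), 2(W); every one is W ⇒ L
n=10: can move to 9, which is L ⇒ W
n=11: can move to 9, which is L ⇒ W
n=12: moves to 11(W), 10(W), 6(W), 5(W); every one is W ⇒ L
n=13: can move to 12, which is L ⇒ W
n=14: can move to 12, which is L ⇒ W
n=15: can move to 9, which is L ⇒ W
n=16: can move to 9, which is L ⇒ W
n=17: moves to 16(W), 15(W), 11(W), 10(W); every one is W ⇒ L
n=18: can move to 17, which is L ⇒ W
n=19: can move to 17, which is L ⇒ W
n=20: moves to 19(W), 18(W), 14(W), 13(W); every one is W ⇒ L
n=21: can move to 20, which is L ⇒ W
L entries with 0 ≤ n ≤ 21: n = 1, 4, 9, 12, 17, 20; that makes 6.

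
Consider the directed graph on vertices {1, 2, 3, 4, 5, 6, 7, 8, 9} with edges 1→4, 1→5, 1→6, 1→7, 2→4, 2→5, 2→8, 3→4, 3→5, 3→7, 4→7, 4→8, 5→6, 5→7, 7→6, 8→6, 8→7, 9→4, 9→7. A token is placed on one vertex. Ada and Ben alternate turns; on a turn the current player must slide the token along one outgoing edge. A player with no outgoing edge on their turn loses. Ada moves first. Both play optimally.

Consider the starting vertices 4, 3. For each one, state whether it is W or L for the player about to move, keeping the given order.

4: L, 3: W

Use the standard recursion: the mover loses at a terminal position; elsewhere, the mover wins exactly when some move hands the opponent an L position.
Every edge goes from a vertex to one that appears earlier in the order 6, 7, 8, 5, 4, 2, 9, 1, 3, so processing vertices in that order labels each vertex after all of its successors.
6: no outgoing edge → L
7: reaches L-position 6 → W
8: reaches L-position 6 → W
5: reaches L-position 6 → W
4: only reaches 8(W), 7(W), all W → L
2: reaches L-position 4 → W
9: reaches L-position 4 → W
1: reaches L-position 4 → W
3: reaches L-position 4 → W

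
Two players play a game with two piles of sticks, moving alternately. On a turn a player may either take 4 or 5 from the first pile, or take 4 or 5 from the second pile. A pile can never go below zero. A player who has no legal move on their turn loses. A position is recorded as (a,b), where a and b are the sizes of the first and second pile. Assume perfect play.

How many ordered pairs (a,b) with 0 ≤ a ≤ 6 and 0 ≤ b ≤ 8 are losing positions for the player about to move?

28

Work bottom-up. With no move the player to move loses. Otherwise the position is W if at least one move leads to an L position for the opponent, and L if every move leads to a W.
Every move lowers a or b (never raises either), so fill the grid row by row in increasing a, and left to right within a row: each cell's successors are then already labelled.
      b=0  b=1  b=2  b=3  b=4  b=5  b=6  b=7  b=8
a=0:    L    L    L    L    W    W    W    W    W
a=1:    L    L    L    L    W    W    W    W    W
a=2:    L    L    L    L    W    W    W    W    W
a=3:    L    L    L    L    W    W    W    W    W
a=4:    W    W    W    W    L    L    L    L    W
a=5:    W    W    W    W    L    L    L    L    W
a=6:    W    W    W    W    L    L    L    L    W
Cells with no legal move (terminal, hence L): (0,0), (0,1), (0,2), (0,3), (1,0), (1,1), (1,2), (1,3), (2,0), (2,1), (2,2), (2,3), (3,0), (3,1), (3,2), (3,3).
The remaining L cells, each justified by listing all of its moves:
(4,4): only reaches (0,4)(W), (4,0)(W), all W → L
(4,5): only reaches (0,5)(W), (4,1)(W), (4,0)(W), all W → L
(4,6): only reaches (0,6)(W), (4,2)(W), (4,1)(W), all W → L
(4,7): only reaches (0,7)(W), (4,3)(W), (4,2)(W), all W → L
(5,4): only reaches (1,4)(W), (0,4)(W), (5,0)(W), all W → L
(5,5): only reaches (1,5)(W), (0,5)(W), (5,1)(W), (5,0)(W), all W → L
(5,6): only reaches (1,6)(W), (0,6)(W), (5,2)(W), (5,1)(W), all W → L
(5,7): only reaches (1,7)(W), (0,7)(W), (5,3)(W), (5,2)(W), all W → L
(6,4): only reaches (2,4)(W), (1,4)(W), (6,0)(W), all W → L
(6,5): only reaches (2,5)(W), (1,5)(W), (6,1)(W), (6,0)(W), all W → L
(6,6): only reaches (2,6)(W), (1,6)(W), (6,2)(W), (6,1)(W), all W → L
(6,7): only reaches (2,7)(W), (1,7)(W), (6,3)(W), (6,2)(W), all W → L
Every other cell has at least one move into one of the L cells above, so it is W.
L cells per row: a=0: 4, a=1: 4, a=2: 4, a=3: 4, a=4: 4, a=5: 4, a=6: 4; total 28.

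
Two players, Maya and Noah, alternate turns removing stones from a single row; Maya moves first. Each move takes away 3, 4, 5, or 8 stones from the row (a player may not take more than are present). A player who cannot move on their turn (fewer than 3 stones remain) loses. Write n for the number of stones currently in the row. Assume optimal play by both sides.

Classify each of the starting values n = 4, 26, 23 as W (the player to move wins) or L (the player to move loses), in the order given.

Classify positions by backward induction: terminal positions (no move available) are L. From any other position, the mover wins iff some move reaches an L.
n=0: no move → L
n=1: no move → L
n=2: no move → L
n=3: reaches L-position 0 → W
n=4: reaches L-position 1 → W
n=5: reaches L-position 2 → W
n=6: reaches L-position 2 → W
n=7: reaches L-position 2 → W
n=8: reaches L-position 0 → W
n=9: reaches L-position 1 → W
n=10: reaches L-position 2 → W
n=11: only reaches 8(W), 7(W), 6(W), 3(W), all W → L
n=12: only reaches 9(W), 8(W), 7(W), 4(W), all W → L
n=13: only reaches 10(W), 9(W), 8(W), 5(W), all W → L
n=14: reaches L-position 11 → W
n=15: reaches L-position 12 → W
n=16: reaches L-position 13 → W
n=17: reaches L-position 13 → W
n=18: reaches L-position 13 → W
n=19: reaches L-position 11 → W
n=20: reaches L-position 12 → W
n=21: reaches L-position 13 → W
n=22: only reaches 19(W), 18(W), 17(W), 14(W), all W → L
n=23: only reaches 20(W), 19(W), 18(W), 15(W), all W → L
n=24: only reaches 21(W), 20(W), 19(W), 16(W), all W → L
n=25: reaches L-position 22 → W
n=26: reaches L-position 23 → W

4: W, 26: W, 23: L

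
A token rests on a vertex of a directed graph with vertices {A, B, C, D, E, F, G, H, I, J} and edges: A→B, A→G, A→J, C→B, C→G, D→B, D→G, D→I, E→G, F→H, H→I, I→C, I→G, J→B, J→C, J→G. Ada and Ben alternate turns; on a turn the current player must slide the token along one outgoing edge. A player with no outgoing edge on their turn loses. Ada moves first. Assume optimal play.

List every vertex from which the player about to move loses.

Compute win/loss labels from the base case upward. A position with no move is L. Any other position is W if it can reach an L in one move, else L.
Every edge goes from a vertex to one that appears earlier in the order B, G, C, J, I, H, A, D, F, E, so processing vertices in that order labels each vertex after all of its successors.
B: no outgoing edge → L
G: no outgoing edge → L
C: →G(L), so W
J: →G(L), so W
I: →G(L), so W
H: →I(W) only, which is W, so L
A: →G(L), so W
D: →G(L), so W
F: →H(L), so W
E: →G(L), so W
Reading off the rows marked L gives the requested list; there are 3 such vertices.

B, G, H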